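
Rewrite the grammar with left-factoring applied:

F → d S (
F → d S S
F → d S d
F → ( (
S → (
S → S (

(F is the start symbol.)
F → d S F'
F' → (
F' → S
F' → d
F → ( (
S → (
S → S (

Left-factoring transforms A → αβ₁ | αβ₂ into A → αA' and A' → β₁ | β₂
(α is the longest common prefix among the alternatives). Repeat until
no nonterminal has two alternatives with a common prefix.

Round 1: F has alternatives sharing prefix 'd S'. Introduce F': F → d S F'
  Add: F' → (
  Add: F' → S
  Add: F' → d

No remaining common prefixes — done.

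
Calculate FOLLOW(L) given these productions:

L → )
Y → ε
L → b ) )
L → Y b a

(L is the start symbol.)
{ $ }

L is the start symbol, so $ ∈ FOLLOW(L).
L does not occur on any right-hand side.

Taking the union: FOLLOW(L) = { $ }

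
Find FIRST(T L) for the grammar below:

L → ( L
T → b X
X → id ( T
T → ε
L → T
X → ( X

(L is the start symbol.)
{ '(', 'b', ε }

FIRST sets of the non-terminals involved (from the grammar, by fixed-point iteration):
  FIRST(T) = { 'b', ε }
  FIRST(L) = { '(', 'b', ε }

To compute FIRST(T L), process the symbols left to right:
Symbol T is a non-terminal. Add FIRST(T) \ {ε} = { 'b' }
T is nullable (ε ∈ FIRST(T)), continue to the next symbol.
Symbol L is a non-terminal. Add FIRST(L) \ {ε} = { '(', 'b' }
L is nullable (ε ∈ FIRST(L)), continue to the next symbol.
All symbols are nullable, so ε is in the result.
FIRST(T L) = { '(', 'b', ε }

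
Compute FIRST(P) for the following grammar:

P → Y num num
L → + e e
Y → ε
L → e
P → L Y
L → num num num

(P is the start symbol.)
{ '+', 'e', 'num' }

To compute FIRST(P), examine every production with P on the left-hand side, reading each right-hand side left to right until a non-nullable symbol is reached.

FIRST sets of the other non-terminals involved (by the same procedure, iterated to a fixed point):
  FIRST(Y) = { ε }
  FIRST(L) = { '+', 'e', 'num' }

From P → Y num num:
  - Y is a non-terminal: add FIRST(Y) \ {ε} = { }
    Y is nullable, so continue to the next symbol
  - num is a terminal: add 'num' and stop
From P → L Y:
  - L is a non-terminal: add FIRST(L) \ {ε} = { '+', 'e', 'num' }
    L is not nullable, so stop

Collecting: FIRST(P) = { '+', 'e', 'num' }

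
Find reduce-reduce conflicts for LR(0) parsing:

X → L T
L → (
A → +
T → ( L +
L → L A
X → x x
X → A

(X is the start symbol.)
A reduce-reduce conflict occurs when an LR(0) state has two complete items [A → α .] and [B → β .] — both call for a reduction, and with no lookahead the parser cannot choose between them.

Augment with X' → X and build the canonical LR(0) collection (I0 = CLOSURE({[X' → . X]}), then GOTO on every symbol after a dot until no new states appear). It has 13 states:
  I0: { [A → . +], [L → . (], [L → . L A], [X → . A], [X → . L T], [X → . x x], [X' → . X] }  — shift
  I1: { [L → ( .] }  — reduce
  I2: { [A → + .] }  — reduce
  I3: { [X → A .] }  — reduce
  I4: { [A → . +], [L → L . A], [T → . ( L +], [X → L . T] }  — shift
  I5: { [X' → X .] }  — accept
  I6: { [X → x . x] }  — shift
  I7: { [X → x x .] }  — reduce
  I8: { [L → . (], [L → . L A], [T → ( . L +] }  — shift
  I9: { [L → L A .] }  — reduce
  I10: { [X → L T .] }  — reduce
  I11: { [A → . +], [L → L . A], [T → ( L . +] }  — shift
  I12: { [A → + .], [T → ( L + .] }  — 2 reduces

I12 contains complete items [A → + .], [T → ( L + .] — reduce-reduce conflict.

Answer: Yes — I12: [A → + .] vs [T → ( L + .]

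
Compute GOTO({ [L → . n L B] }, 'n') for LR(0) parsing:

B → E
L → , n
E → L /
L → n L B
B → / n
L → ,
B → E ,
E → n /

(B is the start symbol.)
GOTO(I, 'n') = CLOSURE({ [A → αX.β] : [A → α.Xβ] ∈ I, X = 'n' })

Items with dot before 'n', with the dot advanced:
  [L → . n L B] → [L → n . L B]
Closure of the advanced items:
  [L → n . L B] has the dot before L: add [L → . , n], [L → . n L B], [L → . ,]

GOTO = { [L → . , n], [L → . ,], [L → . n L B], [L → n . L B] }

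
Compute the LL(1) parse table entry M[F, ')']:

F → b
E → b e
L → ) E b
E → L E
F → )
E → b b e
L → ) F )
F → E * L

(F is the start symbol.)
F → ), F → E * L

To find M[F, ')'], we find productions for F where ')' is in the predict set (PREDICT(N → α) = (FIRST(α) \ {ε}) ∪ (FOLLOW(N) if α ⇒* ε)).

Relevant sets:
  FIRST(E) = { ')', 'b' }

F → b: PREDICT = { 'b' }
F → ): PREDICT = { ')' }
  ')' is in predict set, so this production goes in M[F, ')']
F → E * L: PREDICT = { ')', 'b' }
  ')' is in predict set, so this production goes in M[F, ')']

M[F, ')'] = F → ), F → E * L  (a multiply-defined cell — the grammar is not LL(1))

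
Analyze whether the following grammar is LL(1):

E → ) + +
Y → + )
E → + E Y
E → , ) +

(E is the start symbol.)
A grammar is LL(1) if for each non-terminal N with multiple productions, the predict sets of those productions are pairwise disjoint, where PREDICT(N → α) = (FIRST(α) \ {ε}) ∪ (FOLLOW(N) if α ⇒* ε).

For E:
  PREDICT(E → ')' '+' '+') = { ')' }
  PREDICT(E → '+' E Y) = { '+' }
  PREDICT(E → ',' ')' '+') = { ',' }
Y has a single production, so nothing to check there.

All predict sets are disjoint. The grammar IS LL(1).

Answer: Yes, the grammar is LL(1).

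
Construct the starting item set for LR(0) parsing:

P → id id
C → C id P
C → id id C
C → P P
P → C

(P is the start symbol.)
First, augment the grammar with P' → P
I₀ = CLOSURE({ [P' → . P] }):
  [P' → . P] has the dot before P: add [P → . id id], [P → . C]
  [P → . C] has the dot before C: add [C → . C id P], [C → . id id C], [C → . P P]
No further items can be added.

I₀ = { [C → . C id P], [C → . P P], [C → . id id C], [P → . C], [P → . id id], [P' → . P] }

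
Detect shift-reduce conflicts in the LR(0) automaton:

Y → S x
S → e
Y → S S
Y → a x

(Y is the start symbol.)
A shift-reduce conflict occurs when an LR(0) state has both:
  - a complete (reduce) item [A → α .] (dot at the end), and
  - a shift item [B → β . c γ] (dot before a terminal).

Augment with Y' → Y and build the canonical LR(0) collection (I0 = CLOSURE({[Y' → . Y]}), then GOTO on every symbol after a dot until no new states appear). It has 8 states:
  I0: { [S → . e], [Y → . S S], [Y → . S x], [Y → . a x], [Y' → . Y] }  — shift
  I1: { [S → . e], [Y → S . S], [Y → S . x] }  — shift
  I2: { [Y' → Y .] }  — accept
  I3: { [Y → a . x] }  — shift
  I4: { [S → e .] }  — reduce
  I5: { [Y → a x .] }  — reduce
  I6: { [Y → S S .] }  — reduce
  I7: { [Y → S x .] }  — reduce

No state contains both a complete item and a shift item.

Answer: No shift-reduce conflicts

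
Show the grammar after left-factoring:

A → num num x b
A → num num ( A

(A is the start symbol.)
A → num num A'
A' → x b
A' → ( A

Left-factoring transforms A → αβ₁ | αβ₂ into A → αA' and A' → β₁ | β₂
(α is the longest common prefix among the alternatives). Repeat until
no nonterminal has two alternatives with a common prefix.

Round 1: A has alternatives sharing prefix 'num num'. Introduce A': A → num num A'
  Add: A' → x b
  Add: A' → ( A

No remaining common prefixes — done.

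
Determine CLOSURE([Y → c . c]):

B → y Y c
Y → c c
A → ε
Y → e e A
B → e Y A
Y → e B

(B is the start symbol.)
To compute CLOSURE, for each item [A → α.Bβ] where B is a non-terminal, add [B → .γ] for all productions B → γ; repeat for the newly added items until nothing changes.

Start with: [Y → c . c]
The dot precedes the terminal c, so nothing is added.

CLOSURE = { [Y → c . c] }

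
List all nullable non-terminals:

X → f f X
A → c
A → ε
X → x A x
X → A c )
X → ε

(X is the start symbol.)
{ 'A', 'X' }

A non-terminal is nullable if it can derive ε (the empty string): either it has an ε-production, or it has a production whose right-hand side consists entirely of nullable non-terminals.

ε-productions: A → ε, X → ε
So A, X are immediately nullable.
Every non-terminal is now nullable.
Nullable = { 'A', 'X' }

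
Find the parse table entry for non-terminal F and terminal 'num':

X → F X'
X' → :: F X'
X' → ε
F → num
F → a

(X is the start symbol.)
To find M[F, 'num'], we find productions for F where 'num' is in the predict set (PREDICT(N → α) = (FIRST(α) \ {ε}) ∪ (FOLLOW(N) if α ⇒* ε)).

F → num: PREDICT = { 'num' }
  'num' is in predict set, so this production goes in M[F, 'num']
F → a: PREDICT = { 'a' }

M[F, 'num'] = F → num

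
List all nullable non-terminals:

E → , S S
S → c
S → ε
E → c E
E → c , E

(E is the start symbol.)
A non-terminal is nullable if it can derive ε (the empty string): either it has an ε-production, or it has a production whose right-hand side consists entirely of nullable non-terminals.

ε-productions: S → ε
So S is immediately nullable.
No further non-terminal can be added: every production for the remaining non-terminals contains a terminal or a non-nullable non-terminal.
Nullable = { 'S' }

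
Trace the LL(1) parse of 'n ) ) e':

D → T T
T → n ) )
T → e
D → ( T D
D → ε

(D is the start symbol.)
Stack is shown with the top on the left.

Stack      Input      Action
----------------------------
D $        n ) ) e $  output D → T T
T T $      n ) ) e $  output T → n ) )
n ) ) T $  n ) ) e $  match 'n'
) ) T $    ) ) e $    match ')'
) T $      ) e $      match ')'
T $        e $        output T → e
e $        e $        match 'e'
$          $          accept

The string is accepted.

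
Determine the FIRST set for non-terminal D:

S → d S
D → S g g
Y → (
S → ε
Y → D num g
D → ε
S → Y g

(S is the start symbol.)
FIRST sets of the other non-terminals involved (by the same procedure, iterated to a fixed point):
  FIRST(S) = { '(', 'd', 'g', 'num', ε }

From D → S g g:
  - S is a non-terminal: add FIRST(S) \ {ε} = { '(', 'd', 'g', 'num' }
    S is nullable, so continue to the next symbol
  - g is a terminal: add 'g' and stop
From D → ε:
  - ε-production, so ε ∈ FIRST(D)

Collecting: FIRST(D) = { '(', 'd', 'g', 'num', ε }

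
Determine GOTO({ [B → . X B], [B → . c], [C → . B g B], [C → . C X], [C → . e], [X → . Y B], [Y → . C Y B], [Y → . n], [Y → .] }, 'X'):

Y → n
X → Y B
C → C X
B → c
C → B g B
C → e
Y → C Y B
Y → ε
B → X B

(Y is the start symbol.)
{ [B → . X B], [B → . c], [B → X . B], [C → . B g B], [C → . C X], [C → . e], [X → . Y B], [Y → . C Y B], [Y → . n], [Y → .] }

GOTO(I, 'X') = CLOSURE({ [A → αX.β] : [A → α.Xβ] ∈ I, X = 'X' })

Items with dot before 'X', with the dot advanced:
  [B → . X B] → [B → X . B]
Closure of the advanced items:
  [B → X . B] has the dot before B: add [B → . c], [B → . X B]
  [B → . X B] has the dot before X: add [X → . Y B]
  [X → . Y B] has the dot before Y: add [Y → . n], [Y → . C Y B], [Y → .]
  [Y → . C Y B] has the dot before C: add [C → . C X], [C → . B g B], [C → . e]

GOTO = { [B → . X B], [B → . c], [B → X . B], [C → . B g B], [C → . C X], [C → . e], [X → . Y B], [Y → . C Y B], [Y → . n], [Y → .] }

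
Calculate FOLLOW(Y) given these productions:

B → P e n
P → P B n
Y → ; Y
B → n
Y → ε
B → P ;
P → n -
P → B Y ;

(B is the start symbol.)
{ ';' }

To compute FOLLOW(Y), find every occurrence of Y on a right-hand side N → α Y β: add FIRST(β) \ {ε}, and if β is empty or nullable also add FOLLOW(N). Iterate to a fixed point.

In Y → ; Y: Y is at the end; this adds FOLLOW(Y) to itself — nothing new
In P → B Y ;: Y is followed by ';', add FIRST(';') \ {ε} = { ';' }

Taking the union: FOLLOW(Y) = { ';' }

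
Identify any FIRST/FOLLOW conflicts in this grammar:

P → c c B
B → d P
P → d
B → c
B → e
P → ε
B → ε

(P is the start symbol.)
A FIRST/FOLLOW conflict occurs when a non-terminal N has a nullable alternative N → β (β ⇒* ε) and another alternative N → α with FIRST(α) ∩ FOLLOW(N) ≠ ∅: on such a lookahead the parser cannot decide between expanding α and letting N vanish via β.

Nullable non-terminals: B, P.

B: nullable alternative(s) B → ε; FOLLOW(B) = { $ }
  B → d P: FIRST \ {ε} = { 'd' } — disjoint from FOLLOW(B)
  B → c: FIRST \ {ε} = { 'c' } — disjoint from FOLLOW(B)
  B → e: FIRST \ {ε} = { 'e' } — disjoint from FOLLOW(B)
  B → ε: FIRST \ {ε} = { } — this is the only nullable alternative, skip

P: nullable alternative(s) P → ε; FOLLOW(P) = { $ }
  P → c c B: FIRST \ {ε} = { 'c' } — disjoint from FOLLOW(P)
  P → d: FIRST \ {ε} = { 'd' } — disjoint from FOLLOW(P)
  P → ε: FIRST \ {ε} = { } — this is the only nullable alternative, skip

No FIRST/FOLLOW conflicts found.

Answer: No FIRST/FOLLOW conflicts.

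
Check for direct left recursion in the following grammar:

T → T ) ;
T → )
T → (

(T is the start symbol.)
Direct left recursion occurs when N → N α for some non-terminal N (the right-hand side begins with the left-hand side itself).

T → T ) ;: LEFT RECURSIVE (starts with T)
T → ): starts with ')'
T → (: starts with '('

The grammar has direct left recursion on: T.

Answer: Yes, T is left-recursive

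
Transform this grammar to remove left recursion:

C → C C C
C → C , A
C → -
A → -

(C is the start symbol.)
C → - C'
C' → C C C'
C' → , A C'
C' → ε
A → -

C is directly left-recursive. The standard transformation for
  A → A α₁ | ... | A α_m | β₁ | ... | β_n
is
  A  → β₁ A' | ... | β_n A'
  A' → α₁ A' | ... | α_m A' | ε

C → - becomes C → - C'
C → C C C becomes C' → C C C'
C → C , A becomes C' → , A C'
Add C' → ε

Productions for other non-terminals are unchanged:
  A → -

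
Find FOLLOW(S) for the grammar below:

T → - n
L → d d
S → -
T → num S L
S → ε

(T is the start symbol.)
{ 'd' }

To compute FOLLOW(S), find every occurrence of S on a right-hand side N → α S β: add FIRST(β) \ {ε}, and if β is empty or nullable also add FOLLOW(N). Iterate to a fixed point.

In T → num S L: S is followed by L, add FIRST(L) \ {ε} = { 'd' }

Taking the union: FOLLOW(S) = { 'd' }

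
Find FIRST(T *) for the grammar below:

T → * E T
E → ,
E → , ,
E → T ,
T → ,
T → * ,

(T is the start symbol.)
{ '*', ',' }

FIRST sets of the non-terminals involved (from the grammar, by fixed-point iteration):
  FIRST(T) = { '*', ',' }

To compute FIRST(T *), process the symbols left to right:
Symbol T is a non-terminal. Add FIRST(T) \ {ε} = { '*', ',' }
T is not nullable (ε ∉ FIRST(T)), so stop here.
FIRST(T *) = { '*', ',' }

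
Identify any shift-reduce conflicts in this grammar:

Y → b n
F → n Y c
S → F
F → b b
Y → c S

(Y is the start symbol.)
No shift-reduce conflicts

Augment with Y' → Y and build the canonical LR(0) collection (I0 = CLOSURE({[Y' → . Y]}), then GOTO on every symbol after a dot until no new states appear). It has 12 states:
  I0: { [Y → . b n], [Y → . c S], [Y' → . Y] }  — shift
  I1: { [Y' → Y .] }  — accept
  I2: { [Y → b . n] }  — shift
  I3: { [F → . b b], [F → . n Y c], [S → . F], [Y → c . S] }  — shift
  I4: { [S → F .] }  — reduce
  I5: { [Y → c S .] }  — reduce
  I6: { [F → b . b] }  — shift
  I7: { [F → n . Y c], [Y → . b n], [Y → . c S] }  — shift
  I8: { [F → n Y . c] }  — shift
  I9: { [F → n Y c .] }  — reduce
  I10: { [F → b b .] }  — reduce
  I11: { [Y → b n .] }  — reduce

No state contains both a complete item and a shift item.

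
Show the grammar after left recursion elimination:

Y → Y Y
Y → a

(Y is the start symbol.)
Y is directly left-recursive. The standard transformation for
  A → A α₁ | ... | A α_m | β₁ | ... | β_n
is
  A  → β₁ A' | ... | β_n A'
  A' → α₁ A' | ... | α_m A' | ε

Y → a becomes Y → a Y'
Y → Y Y becomes Y' → Y Y'
Add Y' → ε

Resulting grammar:
Y → a Y'
Y' → Y Y'
Y' → ε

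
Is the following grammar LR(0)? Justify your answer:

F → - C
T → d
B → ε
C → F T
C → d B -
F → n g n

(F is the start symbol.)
Yes, the grammar is LR(0)

Augment with F' → F and build the canonical LR(0) collection (I0 = CLOSURE({[F' → . F]}), then GOTO on every symbol after a dot until no new states appear). It has 13 states:
  I0: { [F → . - C], [F → . n g n], [F' → . F] }  — shift
  I1: { [C → . F T], [C → . d B -], [F → - . C], [F → . - C], [F → . n g n] }  — shift
  I2: { [F' → F .] }  — accept
  I3: { [F → n . g n] }  — shift
  I4: { [F → n g . n] }  — shift
  I5: { [F → n g n .] }  — reduce
  I6: { [F → - C .] }  — reduce
  I7: { [C → F . T], [T → . d] }  — shift
  I8: { [B → .], [C → d . B -] }  — reduce
  I9: { [C → d B . -] }  — shift
  I10: { [C → d B - .] }  — reduce
  I11: { [C → F T .] }  — reduce
  I12: { [T → d .] }  — reduce

Every state is either a pure shift/goto state or contains exactly one complete item and nothing to shift — no conflicts. The grammar is LR(0).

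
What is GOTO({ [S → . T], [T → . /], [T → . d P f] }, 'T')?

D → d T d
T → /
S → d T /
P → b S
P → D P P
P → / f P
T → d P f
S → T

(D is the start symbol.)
GOTO(I, 'T') = CLOSURE({ [A → αX.β] : [A → α.Xβ] ∈ I, X = 'T' })

Items with dot before 'T', with the dot advanced:
  [S → . T] → [S → T .]
Closure adds nothing (no advanced item has the dot before a non-terminal).

GOTO = { [S → T .] }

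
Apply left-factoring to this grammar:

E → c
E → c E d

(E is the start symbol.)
E → c E'
E' → ε
E' → E d

Left-factoring transforms A → αβ₁ | αβ₂ into A → αA' and A' → β₁ | β₂
(α is the longest common prefix among the alternatives). Repeat until
no nonterminal has two alternatives with a common prefix.

Round 1: E has alternatives sharing prefix 'c'. Introduce E': E → c E'
  Add: E' → ε
  Add: E' → E d

No remaining common prefixes — done.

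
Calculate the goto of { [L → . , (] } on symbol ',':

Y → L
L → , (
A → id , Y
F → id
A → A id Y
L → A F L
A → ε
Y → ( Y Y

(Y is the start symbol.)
GOTO(I, ',') = CLOSURE({ [A → αX.β] : [A → α.Xβ] ∈ I, X = ',' })

Items with dot before ',', with the dot advanced:
  [L → . , (] → [L → , . (]
Closure adds nothing (no advanced item has the dot before a non-terminal).

GOTO = { [L → , . (] }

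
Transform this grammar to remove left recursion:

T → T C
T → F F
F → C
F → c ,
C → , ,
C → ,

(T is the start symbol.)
T → F F T'
T' → C T'
T' → ε
F → C
F → c ,
C → , ,
C → ,

T is directly left-recursive. The standard transformation for
  A → A α₁ | ... | A α_m | β₁ | ... | β_n
is
  A  → β₁ A' | ... | β_n A'
  A' → α₁ A' | ... | α_m A' | ε

T → F F becomes T → F F T'
T → T C becomes T' → C T'
Add T' → ε

Productions for other non-terminals are unchanged:
  F → C
  F → c ,
  C → , ,
  C → ,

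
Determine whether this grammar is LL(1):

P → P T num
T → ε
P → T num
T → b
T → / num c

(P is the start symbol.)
A grammar is LL(1) if for each non-terminal N with multiple productions, the predict sets of those productions are pairwise disjoint, where PREDICT(N → α) = (FIRST(α) \ {ε}) ∪ (FOLLOW(N) if α ⇒* ε).

Relevant sets:
  FIRST(P) = { '/', 'b', 'num' }
  FIRST(T) = { '/', 'b', ε }
  FOLLOW(T) = { 'num' }

For P:
  PREDICT(P → P T num) = { '/', 'b', 'num' }
  PREDICT(P → T num) = { '/', 'b', 'num' }
For T:
  PREDICT(T → ε) = { 'num' }
  PREDICT(T → b) = { 'b' }
  PREDICT(T → '/' num c) = { '/' }

Conflict found: Predict set conflict for P: { '/', 'b', 'num' }
The grammar is NOT LL(1).

Answer: No. Predict set conflict for P: { '/', 'b', 'num' }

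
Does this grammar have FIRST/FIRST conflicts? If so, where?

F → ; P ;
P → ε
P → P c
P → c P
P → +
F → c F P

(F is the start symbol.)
FIRST sets of the non-terminals at (or reachable through a nullable prefix from) the front of some alternative:
  FIRST(P) = { '+', 'c', ε }

Productions for F:
  F → ; P ;: FIRST = { ';' }
  F → c F P: FIRST = { 'c' }
Productions for P:
  P → ε: FIRST = { ε }
  P → P c: FIRST = { '+', 'c' }
  P → c P: FIRST = { 'c' }
  P → +: FIRST = { '+' }

Conflict for P: P → P c and P → c P
  Overlap: { 'c' }
Conflict for P: P → P c and P → +
  Overlap: { '+' }

Answer: Yes. P → P c / P → c P on { 'c' }; P → P c / P → '+' on { '+' }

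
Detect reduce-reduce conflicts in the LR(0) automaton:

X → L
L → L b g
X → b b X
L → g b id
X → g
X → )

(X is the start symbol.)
No reduce-reduce conflicts

A reduce-reduce conflict occurs when an LR(0) state has two complete items [A → α .] and [B → β .] — both call for a reduction, and with no lookahead the parser cannot choose between them.

Augment with X' → X and build the canonical LR(0) collection (I0 = CLOSURE({[X' → . X]}), then GOTO on every symbol after a dot until no new states appear). It has 12 states:
  I0: { [L → . L b g], [L → . g b id], [X → . )], [X → . L], [X → . b b X], [X → . g], [X' → . X] }  — shift
  I1: { [X → ) .] }  — reduce
  I2: { [L → L . b g], [X → L .] }  — shift, reduce
  I3: { [X' → X .] }  — accept
  I4: { [X → b . b X] }  — shift
  I5: { [L → g . b id], [X → g .] }  — shift, reduce
  I6: { [L → g b . id] }  — shift
  I7: { [L → g b id .] }  — reduce
  I8: { [L → . L b g], [L → . g b id], [X → . )], [X → . L], [X → . b b X], [X → . g], [X → b b . X] }  — shift
  I9: { [X → b b X .] }  — reduce
  I10: { [L → L b . g] }  — shift
  I11: { [L → L b g .] }  — reduce

No state contains more than one complete item.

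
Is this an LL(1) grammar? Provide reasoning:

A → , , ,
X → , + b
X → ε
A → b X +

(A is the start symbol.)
Relevant sets:
  FOLLOW(X) = { '+' }

For A:
  PREDICT(A → ',' ',' ',') = { ',' }
  PREDICT(A → b X '+') = { 'b' }
For X:
  PREDICT(X → ',' '+' b) = { ',' }
  PREDICT(X → ε) = { '+' }

All predict sets are disjoint. The grammar IS LL(1).

Answer: Yes, the grammar is LL(1).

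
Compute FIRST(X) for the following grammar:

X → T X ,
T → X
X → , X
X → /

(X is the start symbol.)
{ ',', '/' }

FIRST sets of the other non-terminals involved (by the same procedure, iterated to a fixed point):
  FIRST(T) = { ',', '/' }

From X → T X ,:
  - T is a non-terminal: add FIRST(T) \ {ε} = { ',', '/' }
    T is not nullable, so stop
From X → , X:
  - ',' is a terminal: add ',' and stop
From X → /:
  - '/' is a terminal: add '/' and stop

Collecting: FIRST(X) = { ',', '/' }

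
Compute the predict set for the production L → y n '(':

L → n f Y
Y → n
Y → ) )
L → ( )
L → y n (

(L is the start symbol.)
PREDICT(L → y n '(') = (FIRST(RHS) \ {ε}) ∪ (FOLLOW(L) if ε ∈ FIRST(RHS), i.e. RHS ⇒* ε)
FIRST(y n '(') = { 'y' }
ε ∉ FIRST(y n '('), so FOLLOW(L) is not added.
PREDICT(L → y n '(') = { 'y' }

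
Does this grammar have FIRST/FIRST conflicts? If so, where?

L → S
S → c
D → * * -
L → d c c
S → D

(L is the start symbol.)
FIRST sets of the non-terminals at (or reachable through a nullable prefix from) the front of some alternative:
  FIRST(S) = { '*', 'c' }
  FIRST(D) = { '*' }

Productions for L:
  L → S: FIRST = { '*', 'c' }
  L → d c c: FIRST = { 'd' }
Productions for S:
  S → c: FIRST = { 'c' }
  S → D: FIRST = { '*' }
D has only one production, so no FIRST/FIRST conflict is possible there.

All alternatives of each non-terminal have pairwise disjoint FIRST sets.

Answer: No FIRST/FIRST conflicts.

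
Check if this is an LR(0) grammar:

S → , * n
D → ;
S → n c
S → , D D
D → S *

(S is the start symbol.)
Augment with S' → S and build the canonical LR(0) collection (I0 = CLOSURE({[S' → . S]}), then GOTO on every symbol after a dot until no new states appear). It has 12 states:
  I0: { [S → . , * n], [S → . , D D], [S → . n c], [S' → . S] }  — shift
  I1: { [D → . ;], [D → . S *], [S → , . * n], [S → , . D D], [S → . , * n], [S → . , D D], [S → . n c] }  — shift
  I2: { [S' → S .] }  — accept
  I3: { [S → n . c] }  — shift
  I4: { [S → n c .] }  — reduce
  I5: { [S → , * . n] }  — shift
  I6: { [D → ; .] }  — reduce
  I7: { [D → . ;], [D → . S *], [S → , D . D], [S → . , * n], [S → . , D D], [S → . n c] }  — shift
  I8: { [D → S . *] }  — shift
  I9: { [D → S * .] }  — reduce
  I10: { [S → , D D .] }  — reduce
  I11: { [S → , * n .] }  — reduce

Every state is either a pure shift/goto state or contains exactly one complete item and nothing to shift — no conflicts. The grammar is LR(0).

Answer: Yes, the grammar is LR(0)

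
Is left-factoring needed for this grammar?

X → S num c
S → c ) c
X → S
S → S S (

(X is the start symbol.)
Yes, X has productions with common prefix 'S'

Left-factoring is needed when two productions for the same non-terminal
share a common prefix on the right-hand side.

Productions for X:
  X → S num c
  X → S
Productions for S:
  S → c ) c
  S → S S (

Found common prefix 'S' in productions for X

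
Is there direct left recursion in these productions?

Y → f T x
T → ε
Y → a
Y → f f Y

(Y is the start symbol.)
No direct left recursion

Y → f T x: starts with f
T → ε: starts with ε
Y → a: starts with a
Y → f f Y: starts with f

No direct left recursion found.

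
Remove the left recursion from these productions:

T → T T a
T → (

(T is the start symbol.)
T is directly left-recursive. The standard transformation for
  A → A α₁ | ... | A α_m | β₁ | ... | β_n
is
  A  → β₁ A' | ... | β_n A'
  A' → α₁ A' | ... | α_m A' | ε

T → ( becomes T → ( T'
T → T T a becomes T' → T a T'
Add T' → ε

Resulting grammar:
T → ( T'
T' → T a T'
T' → ε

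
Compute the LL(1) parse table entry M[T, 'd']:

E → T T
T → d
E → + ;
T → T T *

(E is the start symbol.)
To find M[T, 'd'], we find productions for T where 'd' is in the predict set (PREDICT(N → α) = (FIRST(α) \ {ε}) ∪ (FOLLOW(N) if α ⇒* ε)).

Relevant sets:
  FIRST(T) = { 'd' }

T → d: PREDICT = { 'd' }
  'd' is in predict set, so this production goes in M[T, 'd']
T → T T *: PREDICT = { 'd' }
  'd' is in predict set, so this production goes in M[T, 'd']

M[T, 'd'] = T → d, T → T T *  (a multiply-defined cell — the grammar is not LL(1))

Answer: T → d, T → T T *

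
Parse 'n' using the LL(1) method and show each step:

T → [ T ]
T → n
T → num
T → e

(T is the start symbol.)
LL(1) parsing maintains a stack (initially the start symbol over $) and the input. At each step: if the stack top is a terminal, match it against the current input token; if it is a non-terminal N, replace it with the RHS of M[N, lookahead] (the unique production whose predict set contains the lookahead).

Stack is shown with the top on the left.

Stack  Input  Action
--------------------
T $    n $    output T → n
n $    n $    match 'n'
$      $      accept

The string is accepted.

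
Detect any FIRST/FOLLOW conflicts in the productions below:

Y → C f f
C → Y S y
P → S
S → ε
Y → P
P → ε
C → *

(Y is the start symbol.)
A FIRST/FOLLOW conflict occurs when a non-terminal N has a nullable alternative N → β (β ⇒* ε) and another alternative N → α with FIRST(α) ∩ FOLLOW(N) ≠ ∅: on such a lookahead the parser cannot decide between expanding α and letting N vanish via β.

Nullable non-terminals: P, S, Y.
FIRST sets used below: FIRST(S) = { ε }, FIRST(C) = { '*', 'y' }, FIRST(P) = { ε }

P: nullable alternative(s) P → S, P → ε; FOLLOW(P) = { $, 'y' }
  P → S: FIRST \ {ε} = { } — disjoint from FOLLOW(P)
  P → ε: FIRST \ {ε} = { } — disjoint from FOLLOW(P)
S has a nullable alternative but only one production, so nothing to check.

Y: nullable alternative(s) Y → P; FOLLOW(Y) = { $, 'y' }
  Y → C f f: FIRST \ {ε} = { '*', 'y' } — overlaps FOLLOW(Y) on { 'y' }: CONFLICT
  Y → P: FIRST \ {ε} = { } — this is the only nullable alternative, skip

C has no nullable alternative, so no FIRST/FOLLOW check is needed there.

So the grammar has 1 FIRST/FOLLOW conflict (marked CONFLICT above).

Answer: Yes. Y → C f f with FOLLOW(Y) on { 'y' }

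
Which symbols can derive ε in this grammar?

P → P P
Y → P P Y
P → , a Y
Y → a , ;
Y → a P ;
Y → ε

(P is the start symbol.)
ε-productions: Y → ε
So Y is immediately nullable.
No further non-terminal can be added: every production for the remaining non-terminals contains a terminal or a non-nullable non-terminal.
Nullable = { 'Y' }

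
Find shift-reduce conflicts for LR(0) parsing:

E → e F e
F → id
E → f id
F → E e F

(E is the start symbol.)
No shift-reduce conflicts

Augment with E' → E and build the canonical LR(0) collection (I0 = CLOSURE({[E' → . E]}), then GOTO on every symbol after a dot until no new states appear). It has 11 states:
  I0: { [E → . e F e], [E → . f id], [E' → . E] }  — shift
  I1: { [E' → E .] }  — accept
  I2: { [E → . e F e], [E → . f id], [E → e . F e], [F → . E e F], [F → . id] }  — shift
  I3: { [E → f . id] }  — shift
  I4: { [E → f id .] }  — reduce
  I5: { [F → E . e F] }  — shift
  I6: { [E → e F . e] }  — shift
  I7: { [F → id .] }  — reduce
  I8: { [E → e F e .] }  — reduce
  I9: { [E → . e F e], [E → . f id], [F → . E e F], [F → . id], [F → E e . F] }  — shift
  I10: { [F → E e F .] }  — reduce

No state contains both a complete item and a shift item.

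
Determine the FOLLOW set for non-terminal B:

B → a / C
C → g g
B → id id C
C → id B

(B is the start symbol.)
To compute FOLLOW(B), find every occurrence of B on a right-hand side N → α B β: add FIRST(β) \ {ε}, and if β is empty or nullable also add FOLLOW(N). Iterate to a fixed point.

B is the start symbol, so $ ∈ FOLLOW(B).
In C → id B: B is at the end, add FOLLOW(C)

The FOLLOW sets referred to above (computed the same way, to a fixed point):
  FOLLOW(C) = { $ }

Taking the union: FOLLOW(B) = { $ }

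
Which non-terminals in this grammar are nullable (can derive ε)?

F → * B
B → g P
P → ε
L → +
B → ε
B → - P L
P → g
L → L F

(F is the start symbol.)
ε-productions: P → ε, B → ε
So P, B are immediately nullable.
No further non-terminal can be added: every production for the remaining non-terminals contains a terminal or a non-nullable non-terminal.
Nullable = { 'B', 'P' }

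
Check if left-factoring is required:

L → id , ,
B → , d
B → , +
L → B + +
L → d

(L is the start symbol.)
Yes, B has productions with common prefix ','

Left-factoring is needed when two productions for the same non-terminal
share a common prefix on the right-hand side.

Productions for L:
  L → id , ,
  L → B + +
  L → d
Productions for B:
  B → , d
  B → , +

Found common prefix ',' in productions for B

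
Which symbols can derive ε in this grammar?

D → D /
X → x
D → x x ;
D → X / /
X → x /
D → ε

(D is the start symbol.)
A non-terminal is nullable if it can derive ε (the empty string): either it has an ε-production, or it has a production whose right-hand side consists entirely of nullable non-terminals.

ε-productions: D → ε
So D is immediately nullable.
No further non-terminal can be added: every production for the remaining non-terminals contains a terminal or a non-nullable non-terminal.
Nullable = { 'D' }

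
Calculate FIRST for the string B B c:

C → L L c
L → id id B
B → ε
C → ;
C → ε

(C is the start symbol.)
{ 'c' }

FIRST sets of the non-terminals involved (from the grammar, by fixed-point iteration):
  FIRST(B) = { ε }

To compute FIRST(B B c), process the symbols left to right:
Symbol B is a non-terminal. Add FIRST(B) \ {ε} = { }
B is nullable (ε ∈ FIRST(B)), continue to the next symbol.
Symbol B is a non-terminal. Add FIRST(B) \ {ε} = { }
B is nullable (ε ∈ FIRST(B)), continue to the next symbol.
Symbol c is a terminal. Add 'c' and stop.
FIRST(B B c) = { 'c' }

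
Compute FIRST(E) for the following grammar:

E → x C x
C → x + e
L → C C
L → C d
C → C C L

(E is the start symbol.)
To compute FIRST(E), examine every production with E on the left-hand side, reading each right-hand side left to right until a non-nullable symbol is reached.

From E → x C x:
  - x is a terminal: add 'x' and stop

Collecting: FIRST(E) = { 'x' }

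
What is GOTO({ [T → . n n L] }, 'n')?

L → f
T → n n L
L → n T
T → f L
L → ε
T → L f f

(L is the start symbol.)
{ [T → n . n L] }

GOTO(I, 'n') = CLOSURE({ [A → αX.β] : [A → α.Xβ] ∈ I, X = 'n' })

Items with dot before 'n', with the dot advanced:
  [T → . n n L] → [T → n . n L]
Closure adds nothing (no advanced item has the dot before a non-terminal).

GOTO = { [T → n . n L] }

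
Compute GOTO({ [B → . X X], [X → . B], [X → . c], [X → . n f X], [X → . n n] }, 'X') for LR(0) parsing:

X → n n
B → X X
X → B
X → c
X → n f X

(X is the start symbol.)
GOTO(I, 'X') = CLOSURE({ [A → αX.β] : [A → α.Xβ] ∈ I, X = 'X' })

Items with dot before 'X', with the dot advanced:
  [B → . X X] → [B → X . X]
Closure of the advanced items:
  [B → X . X] has the dot before X: add [X → . n n], [X → . B], [X → . c], [X → . n f X]
  [X → . B] has the dot before B: add [B → . X X]

GOTO = { [B → . X X], [B → X . X], [X → . B], [X → . c], [X → . n f X], [X → . n n] }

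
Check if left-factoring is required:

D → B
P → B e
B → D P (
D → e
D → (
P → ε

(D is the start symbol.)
Left-factoring is needed when two productions for the same non-terminal
share a common prefix on the right-hand side.

Productions for D:
  D → B
  D → e
  D → (
Productions for P:
  P → B e
  P → ε

No common prefixes found.

Answer: No, left-factoring is not needed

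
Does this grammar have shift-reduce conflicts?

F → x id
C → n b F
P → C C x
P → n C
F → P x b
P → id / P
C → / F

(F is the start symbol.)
No shift-reduce conflicts

Augment with F' → F and build the canonical LR(0) collection (I0 = CLOSURE({[F' → . F]}), then GOTO on every symbol after a dot until no new states appear). It has 20 states:
  I0: { [C → . / F], [C → . n b F], [F → . P x b], [F → . x id], [F' → . F], [P → . C C x], [P → . id / P], [P → . n C] }  — shift
  I1: { [C → . / F], [C → . n b F], [C → / . F], [F → . P x b], [F → . x id], [P → . C C x], [P → . id / P], [P → . n C] }  — shift
  I2: { [C → . / F], [C → . n b F], [P → C . C x] }  — shift
  I3: { [F' → F .] }  — accept
  I4: { [F → P . x b] }  — shift
  I5: { [P → id . / P] }  — shift
  I6: { [C → . / F], [C → . n b F], [C → n . b F], [P → n . C] }  — shift
  I7: { [F → x . id] }  — shift
  I8: { [F → x id .] }  — reduce
  I9: { [P → n C .] }  — reduce
  I10: { [C → . / F], [C → . n b F], [C → n b . F], [F → . P x b], [F → . x id], [P → . C C x], [P → . id / P], [P → . n C] }  — shift
  I11: { [C → n . b F] }  — shift
  I12: { [C → n b F .] }  — reduce
  I13: { [C → . / F], [C → . n b F], [P → . C C x], [P → . id / P], [P → . n C], [P → id / . P] }  — shift
  I14: { [P → id / P .] }  — reduce
  I15: { [F → P x . b] }  — shift
  I16: { [F → P x b .] }  — reduce
  I17: { [P → C C . x] }  — shift
  I18: { [P → C C x .] }  — reduce
  I19: { [C → / F .] }  — reduce

No state contains both a complete item and a shift item.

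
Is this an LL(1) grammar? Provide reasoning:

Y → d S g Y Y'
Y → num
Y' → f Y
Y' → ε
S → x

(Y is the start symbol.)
No. Predict set conflict for Y': { 'f' }

Relevant sets:
  FOLLOW(Y') = { $, 'f' }

For Y:
  PREDICT(Y → d S g Y Y') = { 'd' }
  PREDICT(Y → num) = { 'num' }
For Y':
  PREDICT(Y' → f Y) = { 'f' }
  PREDICT(Y' → ε) = { $, 'f' }
S has a single production, so nothing to check there.

Conflict found: Predict set conflict for Y': { 'f' }
The grammar is NOT LL(1).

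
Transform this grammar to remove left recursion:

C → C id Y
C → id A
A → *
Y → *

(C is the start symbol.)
C is directly left-recursive. The standard transformation for
  A → A α₁ | ... | A α_m | β₁ | ... | β_n
is
  A  → β₁ A' | ... | β_n A'
  A' → α₁ A' | ... | α_m A' | ε

C → id A becomes C → id A C'
C → C id Y becomes C' → id Y C'
Add C' → ε

Productions for other non-terminals are unchanged:
  A → *
  Y → *

Resulting grammar:
C → id A C'
C' → id Y C'
C' → ε
A → *
Y → *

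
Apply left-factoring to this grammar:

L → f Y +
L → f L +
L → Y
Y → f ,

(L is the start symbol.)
L → f L'
L' → Y +
L' → L +
L → Y
Y → f ,

Left-factoring transforms A → αβ₁ | αβ₂ into A → αA' and A' → β₁ | β₂
(α is the longest common prefix among the alternatives). Repeat until
no nonterminal has two alternatives with a common prefix.

Round 1: L has alternatives sharing prefix 'f'. Introduce L': L → f L'
  Add: L' → Y +
  Add: L' → L +

No remaining common prefixes — done.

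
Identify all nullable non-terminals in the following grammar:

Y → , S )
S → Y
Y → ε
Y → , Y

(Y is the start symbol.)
A non-terminal is nullable if it can derive ε (the empty string): either it has an ε-production, or it has a production whose right-hand side consists entirely of nullable non-terminals.

ε-productions: Y → ε
So Y is immediately nullable.
S → Y: every symbol on the right is nullable, so S is nullable too.
Every non-terminal is now nullable.
Nullable = { 'S', 'Y' }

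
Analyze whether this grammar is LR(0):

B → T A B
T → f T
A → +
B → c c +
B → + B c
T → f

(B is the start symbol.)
No. Shift-reduce conflict between [T → f .] and [T → . f]

A grammar is LR(0) if no state in the canonical LR(0) collection has:
  - both a shift item (dot before a terminal) and a complete item (shift-reduce conflict), or
  - two or more complete items (reduce-reduce conflict; the accept item [B' → B .] counts as a complete item here).

Augment with B' → B and build the canonical LR(0) collection (I0 = CLOSURE({[B' → . B]}), then GOTO on every symbol after a dot until no new states appear). It has 14 states:
  I0: { [B → . + B c], [B → . T A B], [B → . c c +], [B' → . B], [T → . f T], [T → . f] }  — shift
  I1: { [B → + . B c], [B → . + B c], [B → . T A B], [B → . c c +], [T → . f T], [T → . f] }  — shift
  I2: { [B' → B .] }  — accept
  I3: { [A → . +], [B → T . A B] }  — shift
  I4: { [B → c . c +] }  — shift
  I5: { [T → . f T], [T → . f], [T → f . T], [T → f .] }  — shift, reduce
  I6: { [T → f T .] }  — reduce
  I7: { [B → c c . +] }  — shift
  I8: { [B → c c + .] }  — reduce
  I9: { [A → + .] }  — reduce
  I10: { [B → . + B c], [B → . T A B], [B → . c c +], [B → T A . B], [T → . f T], [T → . f] }  — shift
  I11: { [B → T A B .] }  — reduce
  I12: { [B → + B . c] }  — shift
  I13: { [B → + B c .] }  — reduce

Conflict in state I5:
  Shift-reduce conflict between [T → f .] and [T → . f]
So the grammar is NOT LR(0).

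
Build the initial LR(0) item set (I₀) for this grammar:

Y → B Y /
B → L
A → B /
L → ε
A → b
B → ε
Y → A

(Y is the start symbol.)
{ [A → . B /], [A → . b], [B → . L], [B → .], [L → .], [Y → . A], [Y → . B Y /], [Y' → . Y] }

First, augment the grammar with Y' → Y
I₀ = CLOSURE({ [Y' → . Y] }):
  [Y' → . Y] has the dot before Y: add [Y → . B Y /], [Y → . A]
  [Y → . B Y /] has the dot before B: add [B → . L], [B → .]
  [Y → . A] has the dot before A: add [A → . B /], [A → . b]
  [B → . L] has the dot before L: add [L → .]
No further items can be added.

I₀ = { [A → . B /], [A → . b], [B → . L], [B → .], [L → .], [Y → . A], [Y → . B Y /], [Y' → . Y] }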